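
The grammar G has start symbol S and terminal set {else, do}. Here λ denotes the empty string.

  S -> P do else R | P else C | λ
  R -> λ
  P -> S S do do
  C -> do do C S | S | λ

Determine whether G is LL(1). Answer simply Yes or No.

No

FIRST(S) = {λ, do}
FIRST(R) = {λ}
FIRST(P) = {do}
FIRST(C) = {λ, do}
FOLLOW(S) = {$, do}
FOLLOW(R) = {$, do}
FOLLOW(P) = {do, else}
FOLLOW(C) = {$, do}
Cell M[C, $] receives both C -> S and C -> λ — the grammar is not LL(1).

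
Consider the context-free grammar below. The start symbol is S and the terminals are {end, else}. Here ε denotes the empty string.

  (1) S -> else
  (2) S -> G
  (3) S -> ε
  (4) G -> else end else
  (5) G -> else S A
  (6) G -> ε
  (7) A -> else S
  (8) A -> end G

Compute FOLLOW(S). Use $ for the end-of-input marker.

FIRST(G) = {ε, else}
FIRST(A) = {else, end}
FIRST(S) = {ε, else}  (via G)
FOLLOW(S) includes $ since S is the start symbol.
FOLLOW(S): in G->else S A, S is followed by A with FIRST {else, end}; in A->else S, the suffix after S is empty, so FOLLOW(S) ⊇ FOLLOW(A) = {$, else, end}. Thus FOLLOW(S) = {$, else, end}.
FOLLOW(G): in S->G, the suffix after G is empty, so FOLLOW(G) ⊇ FOLLOW(S) = {$, else, end}; in A->end G, the suffix after G is empty, so FOLLOW(G) ⊇ FOLLOW(A) = {$, else, end}. Thus FOLLOW(G) = {$, else, end}.
FOLLOW(A): in G->else S A, the suffix after A is empty, so FOLLOW(A) ⊇ FOLLOW(G) = {$, else, end}. Thus FOLLOW(A) = {$, else, end}.

{$, else, end}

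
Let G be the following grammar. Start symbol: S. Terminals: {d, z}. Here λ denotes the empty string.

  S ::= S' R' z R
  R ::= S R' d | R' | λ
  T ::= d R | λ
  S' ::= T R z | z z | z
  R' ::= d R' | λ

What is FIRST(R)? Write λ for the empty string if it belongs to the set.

{λ, d, z}

FIRST(T) = {λ, d}
FIRST(R') = {λ, d}
FIRST(S) = {d, z}  (via S' R' z R)
FIRST(R) = {λ, d, z}  (via S R' d, R')
FIRST(S') = {d, z}  (via T R z)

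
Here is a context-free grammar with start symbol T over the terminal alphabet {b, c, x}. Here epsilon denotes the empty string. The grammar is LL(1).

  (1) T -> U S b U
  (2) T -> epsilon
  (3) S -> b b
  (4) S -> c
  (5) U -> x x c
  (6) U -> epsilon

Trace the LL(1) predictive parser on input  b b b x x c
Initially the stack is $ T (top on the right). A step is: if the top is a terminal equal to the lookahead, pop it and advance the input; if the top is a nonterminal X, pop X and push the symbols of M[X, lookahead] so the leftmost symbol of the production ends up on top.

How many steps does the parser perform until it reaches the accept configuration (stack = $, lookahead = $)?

      Stack      Input          Action
   1  $ T        b b b x x c $  expand T -> U S b U
   2  $ U b S U  b b b x x c $  expand U -> epsilon
   3  $ U b S    b b b x x c $  expand S -> b b
   4  $ U b b b  b b b x x c $  match b
   5  $ U b b    b b x x c $    match b
   6  $ U b      b x x c $      match b
   7  $ U        x x c $        expand U -> x x c
   8  $ c x x    x x c $        match x
   9  $ c x      x c $          match x
  10  $ c        c $            match c
Accept reached after 10 steps.

10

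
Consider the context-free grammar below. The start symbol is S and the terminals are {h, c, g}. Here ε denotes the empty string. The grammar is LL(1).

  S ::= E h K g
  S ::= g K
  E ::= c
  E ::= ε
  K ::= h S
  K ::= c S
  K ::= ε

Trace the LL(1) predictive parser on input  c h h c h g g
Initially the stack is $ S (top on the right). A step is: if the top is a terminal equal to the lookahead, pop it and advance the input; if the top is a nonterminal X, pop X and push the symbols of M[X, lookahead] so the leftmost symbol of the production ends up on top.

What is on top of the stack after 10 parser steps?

K

      Stack        Input            Action
   1  $ S          c h h c h g g $  expand S ::= E h K g
   2  $ g K h E    c h h c h g g $  expand E ::= c
   3  $ g K h c    c h h c h g g $  match c
   4  $ g K h      h h c h g g $    match h
   5  $ g K        h c h g g $      expand K ::= h S
   6  $ g S h      h c h g g $      match h
   7  $ g S        c h g g $        expand S ::= E h K g
   8  $ g g K h E  c h g g $        expand E ::= c
   9  $ g g K h c  c h g g $        match c
  10  $ g g K h    h g g $          match h
Stack after step 10: $ g g K (top = K).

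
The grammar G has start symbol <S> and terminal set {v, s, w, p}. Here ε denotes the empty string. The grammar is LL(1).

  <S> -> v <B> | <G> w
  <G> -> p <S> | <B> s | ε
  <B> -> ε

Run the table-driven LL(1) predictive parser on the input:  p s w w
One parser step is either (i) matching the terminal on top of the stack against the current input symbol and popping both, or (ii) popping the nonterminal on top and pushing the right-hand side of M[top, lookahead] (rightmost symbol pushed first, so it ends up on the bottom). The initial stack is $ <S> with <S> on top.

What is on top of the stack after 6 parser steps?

s

step 1: stack=$ <S>  input=p s w w $  — expand <S> -> <G> w
step 2: stack=$ w <G>  input=p s w w $  — expand <G> -> p <S>
step 3: stack=$ w <S> p  input=p s w w $  — match p
step 4: stack=$ w <S>  input=s w w $  — expand <S> -> <G> w
step 5: stack=$ w w <G>  input=s w w $  — expand <G> -> <B> s
step 6: stack=$ w w s <B>  input=s w w $  — expand <B> -> ε
Stack after step 6: $ w w s (top = s).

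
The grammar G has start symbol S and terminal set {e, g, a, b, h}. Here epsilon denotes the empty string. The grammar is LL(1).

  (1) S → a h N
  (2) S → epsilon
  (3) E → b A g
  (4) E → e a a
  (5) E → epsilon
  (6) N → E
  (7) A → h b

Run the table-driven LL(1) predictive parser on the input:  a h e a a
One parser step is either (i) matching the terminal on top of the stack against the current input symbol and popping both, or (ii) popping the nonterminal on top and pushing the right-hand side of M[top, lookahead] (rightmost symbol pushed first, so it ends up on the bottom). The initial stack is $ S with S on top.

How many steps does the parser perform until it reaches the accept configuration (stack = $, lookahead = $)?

     Stack    Input        Action
  1  $ S      a h e a a $  expand S → a h N
  2  $ N h a  a h e a a $  match a
  3  $ N h    h e a a $    match h
  4  $ N      e a a $      expand N → E
  5  $ E      e a a $      expand E → e a a
  6  $ a a e  e a a $      match e
  7  $ a a    a a $        match a
  8  $ a      a $          match a
Accept reached after 8 steps.

8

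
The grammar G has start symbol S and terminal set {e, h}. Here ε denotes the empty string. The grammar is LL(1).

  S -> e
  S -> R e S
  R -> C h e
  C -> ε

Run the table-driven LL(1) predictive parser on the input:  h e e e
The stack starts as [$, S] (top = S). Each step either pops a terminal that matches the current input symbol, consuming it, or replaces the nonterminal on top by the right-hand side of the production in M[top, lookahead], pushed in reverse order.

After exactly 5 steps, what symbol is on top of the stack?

e

     Stack        Input      Action
  1  $ S          h e e e $  expand S -> R e S
  2  $ S e R      h e e e $  expand R -> C h e
  3  $ S e e h C  h e e e $  expand C -> ε
  4  $ S e e h    h e e e $  match h
  5  $ S e e      e e e $    match e
Stack after step 5: $ S e (top = e).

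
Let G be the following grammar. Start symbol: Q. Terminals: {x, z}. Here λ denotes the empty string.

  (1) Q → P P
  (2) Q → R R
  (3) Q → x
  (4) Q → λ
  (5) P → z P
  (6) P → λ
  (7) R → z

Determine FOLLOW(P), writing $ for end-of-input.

{$, z}

FIRST(P) = {λ, z}
FIRST(R) = {z}
FIRST(Q) = {λ, x, z}  (via P P, R R)
FOLLOW(Q) includes $ since Q is the start symbol.
FOLLOW(Q): Q appears on no right-hand side. Thus FOLLOW(Q) = {$}.
FOLLOW(P): in Q→P P (occurrence 1), P is followed by P with FIRST {λ, z}; in Q→P P (occurrence 1), the suffix after P is nullable, so FOLLOW(P) ⊇ FOLLOW(Q) = {$}; in Q→P P (occurrence 2), the suffix after P is empty, so FOLLOW(P) ⊇ FOLLOW(Q) = {$}; in P→z P, the suffix after P is empty (adds nothing new). Thus FOLLOW(P) = {$, z}.
FOLLOW(R): in Q→R R (occurrence 1), R is followed by R with FIRST {z}; in Q→R R (occurrence 2), the suffix after R is empty, so FOLLOW(R) ⊇ FOLLOW(Q) = {$}. Thus FOLLOW(R) = {$, z}.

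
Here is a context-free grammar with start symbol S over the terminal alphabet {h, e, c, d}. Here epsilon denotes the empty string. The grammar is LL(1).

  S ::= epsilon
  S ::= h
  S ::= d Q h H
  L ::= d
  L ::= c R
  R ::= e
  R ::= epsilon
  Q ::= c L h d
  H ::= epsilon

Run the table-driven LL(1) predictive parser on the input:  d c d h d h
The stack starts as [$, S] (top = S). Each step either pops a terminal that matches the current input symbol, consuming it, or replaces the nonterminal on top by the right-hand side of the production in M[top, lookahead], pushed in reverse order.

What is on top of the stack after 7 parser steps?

step 1: stack=$ S  input=d c d h d h $  — expand S ::= d Q h H
step 2: stack=$ H h Q d  input=d c d h d h $  — match d
step 3: stack=$ H h Q  input=c d h d h $  — expand Q ::= c L h d
step 4: stack=$ H h d h L c  input=c d h d h $  — match c
step 5: stack=$ H h d h L  input=d h d h $  — expand L ::= d
step 6: stack=$ H h d h d  input=d h d h $  — match d
step 7: stack=$ H h d h  input=h d h $  — match h
Stack after step 7: $ H h d (top = d).

d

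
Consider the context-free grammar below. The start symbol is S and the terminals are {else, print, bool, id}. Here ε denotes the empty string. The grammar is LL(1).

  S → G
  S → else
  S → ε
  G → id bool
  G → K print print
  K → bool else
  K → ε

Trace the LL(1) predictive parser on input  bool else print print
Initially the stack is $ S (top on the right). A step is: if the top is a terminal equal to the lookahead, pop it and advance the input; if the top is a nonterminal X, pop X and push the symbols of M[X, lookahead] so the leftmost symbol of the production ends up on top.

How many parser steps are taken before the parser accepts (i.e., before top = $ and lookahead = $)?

7

     Stack                    Input                    Action
  1  $ S                      bool else print print $  expand S → G
  2  $ G                      bool else print print $  expand G → K print print
  3  $ print print K          bool else print print $  expand K → bool else
  4  $ print print else bool  bool else print print $  match bool
  5  $ print print else       else print print $       match else
  6  $ print print            print print $            match print
  7  $ print                  print $                  match print
Accept reached after 7 steps.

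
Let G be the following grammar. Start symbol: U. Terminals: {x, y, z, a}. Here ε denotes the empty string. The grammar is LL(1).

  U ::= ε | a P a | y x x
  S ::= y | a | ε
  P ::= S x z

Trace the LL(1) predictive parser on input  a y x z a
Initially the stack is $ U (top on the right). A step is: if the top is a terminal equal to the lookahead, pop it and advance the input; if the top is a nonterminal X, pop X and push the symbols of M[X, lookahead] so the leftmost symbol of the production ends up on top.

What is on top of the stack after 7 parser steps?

a

     Stack      Input        Action
  1  $ U        a y x z a $  expand U ::= a P a
  2  $ a P a    a y x z a $  match a
  3  $ a P      y x z a $    expand P ::= S x z
  4  $ a z x S  y x z a $    expand S ::= y
  5  $ a z x y  y x z a $    match y
  6  $ a z x    x z a $      match x
  7  $ a z      z a $        match z
Stack after step 7: $ a (top = a).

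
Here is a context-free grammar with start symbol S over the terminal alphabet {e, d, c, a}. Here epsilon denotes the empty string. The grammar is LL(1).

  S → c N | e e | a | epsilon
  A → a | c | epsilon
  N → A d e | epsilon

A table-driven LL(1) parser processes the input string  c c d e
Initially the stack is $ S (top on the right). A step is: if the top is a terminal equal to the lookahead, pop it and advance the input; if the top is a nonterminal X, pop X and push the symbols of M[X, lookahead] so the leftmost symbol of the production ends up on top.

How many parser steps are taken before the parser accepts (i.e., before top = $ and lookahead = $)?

7

     Stack    Input      Action
  1  $ S      c c d e $  expand S → c N
  2  $ N c    c c d e $  match c
  3  $ N      c d e $    expand N → A d e
  4  $ e d A  c d e $    expand A → c
  5  $ e d c  c d e $    match c
  6  $ e d    d e $      match d
  7  $ e      e $        match e
Accept reached after 7 steps.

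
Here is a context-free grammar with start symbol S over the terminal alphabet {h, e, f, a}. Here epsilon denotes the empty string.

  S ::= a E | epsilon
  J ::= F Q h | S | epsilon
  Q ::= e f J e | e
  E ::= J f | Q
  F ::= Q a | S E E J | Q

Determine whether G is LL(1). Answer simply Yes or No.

No

FIRST(S) = {epsilon, a}
FIRST(J) = {epsilon, a, e, f}
FIRST(Q) = {e}
FIRST(E) = {a, e, f}
FIRST(F) = {a, e, f}
FOLLOW(S) = {$, a, e, f}
FOLLOW(J) = {e, f}
FOLLOW(Q) = {$, a, e, f, h}
FOLLOW(E) = {$, a, e, f}
FOLLOW(F) = {e}
Cell M[E, e] receives both E ::= J f and E ::= Q — the grammar is not LL(1).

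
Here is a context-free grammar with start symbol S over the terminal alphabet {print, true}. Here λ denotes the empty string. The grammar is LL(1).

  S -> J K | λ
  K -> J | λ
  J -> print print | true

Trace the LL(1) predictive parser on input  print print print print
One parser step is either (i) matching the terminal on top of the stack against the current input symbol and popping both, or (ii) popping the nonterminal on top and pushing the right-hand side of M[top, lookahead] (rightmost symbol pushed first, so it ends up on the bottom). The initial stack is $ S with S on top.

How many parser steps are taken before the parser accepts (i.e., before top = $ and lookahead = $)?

8

     Stack            Input                      Action
  1  $ S              print print print print $  expand S -> J K
  2  $ K J            print print print print $  expand J -> print print
  3  $ K print print  print print print print $  match print
  4  $ K print        print print print $        match print
  5  $ K              print print $              expand K -> J
  6  $ J              print print $              expand J -> print print
  7  $ print print    print print $              match print
  8  $ print          print $                    match print
Accept reached after 8 steps.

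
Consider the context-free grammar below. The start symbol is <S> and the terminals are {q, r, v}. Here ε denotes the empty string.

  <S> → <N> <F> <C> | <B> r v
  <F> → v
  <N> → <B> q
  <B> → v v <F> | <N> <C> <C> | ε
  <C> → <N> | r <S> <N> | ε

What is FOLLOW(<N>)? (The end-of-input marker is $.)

{$, q, r, v}

FIRST(<F>) = {v}
FIRST(<S>) = {q, r, v}  (via <N> <F> <C>, <B> r v)
FIRST(<N>) = {q, v}  (via <B> q)
FIRST(<B>) = {ε, q, v}  (via <N> <C> <C>)
FIRST(<C>) = {ε, q, r, v}  (via <N>)
FOLLOW(<S>) includes $ since <S> is the start symbol.
FOLLOW(<S>): in <C>→r <S> <N>, <S> is followed by <N> with FIRST {q, v}. Thus FOLLOW(<S>) = {$, q, v}.
FOLLOW(<B>): in <S>→<B> r v, <B> is followed by r v with FIRST {r}; in <N>→<B> q, <B> is followed by q with FIRST {q}. Thus FOLLOW(<B>) = {q, r}.
FOLLOW(<F>): in <S>→<N> <F> <C>, <F> is followed by <C> with FIRST {ε, q, r, v}; in <S>→<N> <F> <C>, the suffix after <F> is nullable, so FOLLOW(<F>) ⊇ FOLLOW(<S>) = {$, q, v}; in <B>→v v <F>, the suffix after <F> is empty, so FOLLOW(<F>) ⊇ FOLLOW(<B>) = {q, r}. Thus FOLLOW(<F>) = {$, q, r, v}.
FOLLOW(<C>): in <S>→<N> <F> <C>, the suffix after <C> is empty, so FOLLOW(<C>) ⊇ FOLLOW(<S>) = {$, q, v}; in <B>→<N> <C> <C> (occurrence 1), <C> is followed by <C> with FIRST {ε, q, r, v}; in <B>→<N> <C> <C> (occurrence 1), the suffix after <C> is nullable, so FOLLOW(<C>) ⊇ FOLLOW(<B>) = {q, r}; in <B>→<N> <C> <C> (occurrence 2), the suffix after <C> is empty, so FOLLOW(<C>) ⊇ FOLLOW(<B>) = {q, r}. Thus FOLLOW(<C>) = {$, q, r, v}.
FOLLOW(<N>): in <S>→<N> <F> <C>, <N> is followed by <F> <C> with FIRST {v}; in <B>→<N> <C> <C>, <N> is followed by <C> <C> with FIRST {ε, q, r, v}; in <B>→<N> <C> <C>, the suffix after <N> is nullable, so FOLLOW(<N>) ⊇ FOLLOW(<B>) = {q, r}; in <C>→<N>, the suffix after <N> is empty, so FOLLOW(<N>) ⊇ FOLLOW(<C>) = {$, q, r, v}; in <C>→r <S> <N>, the suffix after <N> is empty, so FOLLOW(<N>) ⊇ FOLLOW(<C>) = {$, q, r, v}. Thus FOLLOW(<N>) = {$, q, r, v}.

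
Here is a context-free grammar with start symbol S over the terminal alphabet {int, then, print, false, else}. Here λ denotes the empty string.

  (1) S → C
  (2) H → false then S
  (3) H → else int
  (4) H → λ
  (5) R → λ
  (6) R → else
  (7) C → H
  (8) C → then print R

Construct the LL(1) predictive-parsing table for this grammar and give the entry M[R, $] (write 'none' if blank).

FIRST(H) = {λ, else, false}
FIRST(R) = {λ, else}
FIRST(C) = {λ, else, false, then}  (via H)
FIRST(S) = {λ, else, false, then}  (via C)
FOLLOW(S) includes $ since S is the start symbol.
FOLLOW(C): in S→C, the suffix after C is empty, so FOLLOW(C) ⊇ FOLLOW(S) = {$}. Thus FOLLOW(C) = {$}.
FOLLOW(R): in C→then print R, the suffix after R is empty, so FOLLOW(R) ⊇ FOLLOW(C) = {$}. Thus FOLLOW(R) = {$}.
For R → λ: FIRST(λ) = {λ}, so it goes in M[R, t] for t ∈ {}; since λ ∈ FIRST, also for every t ∈ FOLLOW(R) = {$}.
For R → else: FIRST(else) = {else}, so it goes in M[R, t] for t ∈ {else}.

R → λ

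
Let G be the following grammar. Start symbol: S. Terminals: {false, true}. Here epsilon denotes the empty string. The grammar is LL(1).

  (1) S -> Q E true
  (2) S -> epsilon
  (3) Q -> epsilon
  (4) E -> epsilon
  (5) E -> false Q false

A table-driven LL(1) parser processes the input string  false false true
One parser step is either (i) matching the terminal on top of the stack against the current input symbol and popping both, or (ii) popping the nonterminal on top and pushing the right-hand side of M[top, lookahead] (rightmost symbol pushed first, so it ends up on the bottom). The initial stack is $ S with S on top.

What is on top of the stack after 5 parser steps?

     Stack                 Input               Action
  1  $ S                   false false true $  expand S -> Q E true
  2  $ true E Q            false false true $  expand Q -> epsilon
  3  $ true E              false false true $  expand E -> false Q false
  4  $ true false Q false  false false true $  match false
  5  $ true false Q        false true $        expand Q -> epsilon
Stack after step 5: $ true false (top = false).

false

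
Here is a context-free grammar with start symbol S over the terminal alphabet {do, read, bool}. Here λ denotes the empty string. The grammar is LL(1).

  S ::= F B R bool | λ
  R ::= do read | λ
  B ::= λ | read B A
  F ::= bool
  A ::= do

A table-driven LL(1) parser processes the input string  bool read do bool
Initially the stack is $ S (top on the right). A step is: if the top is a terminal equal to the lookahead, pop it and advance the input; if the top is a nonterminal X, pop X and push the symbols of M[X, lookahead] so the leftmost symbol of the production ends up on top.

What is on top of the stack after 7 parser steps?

do

step 1: stack=$ S  input=bool read do bool $  — expand S ::= F B R bool
step 2: stack=$ bool R B F  input=bool read do bool $  — expand F ::= bool
step 3: stack=$ bool R B bool  input=bool read do bool $  — match bool
step 4: stack=$ bool R B  input=read do bool $  — expand B ::= read B A
step 5: stack=$ bool R A B read  input=read do bool $  — match read
step 6: stack=$ bool R A B  input=do bool $  — expand B ::= λ
step 7: stack=$ bool R A  input=do bool $  — expand A ::= do
Stack after step 7: $ bool R do (top = do).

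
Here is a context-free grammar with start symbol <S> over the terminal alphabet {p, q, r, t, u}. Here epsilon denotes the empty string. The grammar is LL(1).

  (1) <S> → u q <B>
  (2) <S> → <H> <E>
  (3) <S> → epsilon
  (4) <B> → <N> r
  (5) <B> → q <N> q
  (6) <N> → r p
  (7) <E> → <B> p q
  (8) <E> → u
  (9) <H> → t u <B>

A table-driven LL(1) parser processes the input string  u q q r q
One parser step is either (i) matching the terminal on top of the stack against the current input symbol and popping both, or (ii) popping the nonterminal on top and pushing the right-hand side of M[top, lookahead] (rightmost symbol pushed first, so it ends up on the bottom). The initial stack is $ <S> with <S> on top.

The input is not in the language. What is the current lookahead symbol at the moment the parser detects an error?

q

step 1: stack=$ <S>  input=u q q r q $  — expand <S> → u q <B>
step 2: stack=$ <B> q u  input=u q q r q $  — match u
step 3: stack=$ <B> q  input=q q r q $  — match q
step 4: stack=$ <B>  input=q r q $  — expand <B> → q <N> q
step 5: stack=$ q <N> q  input=q r q $  — match q
step 6: stack=$ q <N>  input=r q $  — expand <N> → r p
step 7: stack=$ q p r  input=r q $  — match r
step 8: stack=$ q p  input=q $  — error: top is terminal p but lookahead is q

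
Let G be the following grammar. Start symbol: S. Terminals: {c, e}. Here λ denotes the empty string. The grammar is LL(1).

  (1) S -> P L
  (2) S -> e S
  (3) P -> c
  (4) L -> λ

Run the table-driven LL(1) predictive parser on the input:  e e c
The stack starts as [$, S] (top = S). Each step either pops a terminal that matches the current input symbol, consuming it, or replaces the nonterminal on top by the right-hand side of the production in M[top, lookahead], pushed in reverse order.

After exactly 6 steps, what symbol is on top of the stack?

c

     Stack  Input    Action
  1  $ S    e e c $  expand S -> e S
  2  $ S e  e e c $  match e
  3  $ S    e c $    expand S -> e S
  4  $ S e  e c $    match e
  5  $ S    c $      expand S -> P L
  6  $ L P  c $      expand P -> c
Stack after step 6: $ L c (top = c).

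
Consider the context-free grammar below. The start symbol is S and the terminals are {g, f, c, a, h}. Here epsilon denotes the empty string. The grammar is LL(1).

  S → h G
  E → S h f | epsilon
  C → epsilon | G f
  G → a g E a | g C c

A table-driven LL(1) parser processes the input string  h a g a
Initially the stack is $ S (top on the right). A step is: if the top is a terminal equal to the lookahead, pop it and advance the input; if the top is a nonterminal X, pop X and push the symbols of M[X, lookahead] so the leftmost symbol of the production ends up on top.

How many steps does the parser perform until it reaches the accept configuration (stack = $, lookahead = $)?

step 1: stack=$ S  input=h a g a $  — expand S → h G
step 2: stack=$ G h  input=h a g a $  — match h
step 3: stack=$ G  input=a g a $  — expand G → a g E a
step 4: stack=$ a E g a  input=a g a $  — match a
step 5: stack=$ a E g  input=g a $  — match g
step 6: stack=$ a E  input=a $  — expand E → epsilon
step 7: stack=$ a  input=a $  — match a
Accept reached after 7 steps.

7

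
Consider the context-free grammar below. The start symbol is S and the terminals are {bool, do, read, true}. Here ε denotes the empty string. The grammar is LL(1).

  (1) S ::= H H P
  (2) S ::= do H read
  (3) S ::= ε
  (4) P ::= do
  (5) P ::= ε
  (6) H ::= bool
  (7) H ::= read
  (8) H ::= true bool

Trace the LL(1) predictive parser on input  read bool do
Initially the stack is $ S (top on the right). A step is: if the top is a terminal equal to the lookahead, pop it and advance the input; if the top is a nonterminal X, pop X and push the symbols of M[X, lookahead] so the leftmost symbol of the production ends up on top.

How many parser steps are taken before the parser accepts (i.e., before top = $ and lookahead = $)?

7

     Stack       Input           Action
  1  $ S         read bool do $  expand S ::= H H P
  2  $ P H H     read bool do $  expand H ::= read
  3  $ P H read  read bool do $  match read
  4  $ P H       bool do $       expand H ::= bool
  5  $ P bool    bool do $       match bool
  6  $ P         do $            expand P ::= do
  7  $ do        do $            match do
Accept reached after 7 steps.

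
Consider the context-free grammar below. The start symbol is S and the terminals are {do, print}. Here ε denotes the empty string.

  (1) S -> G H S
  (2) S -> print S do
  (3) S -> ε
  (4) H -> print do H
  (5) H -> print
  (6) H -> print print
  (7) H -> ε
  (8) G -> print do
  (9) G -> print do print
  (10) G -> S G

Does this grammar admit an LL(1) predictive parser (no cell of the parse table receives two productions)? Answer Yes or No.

No

FIRST(S) = {ε, print}
FIRST(H) = {ε, print}
FIRST(G) = {print}
FOLLOW(S) = {$, do, print}
FOLLOW(H) = {$, do, print}
FOLLOW(G) = {$, do, print}
Cell M[G, print] receives both G -> print do and G -> print do print and G -> S G — the grammar is not LL(1).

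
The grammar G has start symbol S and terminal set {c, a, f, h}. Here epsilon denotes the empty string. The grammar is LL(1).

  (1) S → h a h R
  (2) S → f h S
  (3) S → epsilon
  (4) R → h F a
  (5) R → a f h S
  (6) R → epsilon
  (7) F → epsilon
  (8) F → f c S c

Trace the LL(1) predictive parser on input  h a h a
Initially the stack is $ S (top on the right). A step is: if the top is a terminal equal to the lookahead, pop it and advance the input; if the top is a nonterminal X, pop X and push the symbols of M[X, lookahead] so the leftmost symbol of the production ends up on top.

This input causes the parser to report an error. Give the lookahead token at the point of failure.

$

step 1: stack=$ S  input=h a h a $  — expand S → h a h R
step 2: stack=$ R h a h  input=h a h a $  — match h
step 3: stack=$ R h a  input=a h a $  — match a
step 4: stack=$ R h  input=h a $  — match h
step 5: stack=$ R  input=a $  — expand R → a f h S
step 6: stack=$ S h f a  input=a $  — match a
step 7: stack=$ S h f  input=$  — error: top is terminal f but lookahead is $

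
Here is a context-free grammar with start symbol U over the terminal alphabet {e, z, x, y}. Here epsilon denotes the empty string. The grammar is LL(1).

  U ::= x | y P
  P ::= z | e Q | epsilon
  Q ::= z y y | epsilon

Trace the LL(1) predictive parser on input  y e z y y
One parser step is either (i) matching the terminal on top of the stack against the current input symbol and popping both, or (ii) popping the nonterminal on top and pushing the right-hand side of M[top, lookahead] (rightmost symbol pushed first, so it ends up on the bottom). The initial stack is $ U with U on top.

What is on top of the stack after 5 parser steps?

z

step 1: stack=$ U  input=y e z y y $  — expand U ::= y P
step 2: stack=$ P y  input=y e z y y $  — match y
step 3: stack=$ P  input=e z y y $  — expand P ::= e Q
step 4: stack=$ Q e  input=e z y y $  — match e
step 5: stack=$ Q  input=z y y $  — expand Q ::= z y y
Stack after step 5: $ y y z (top = z).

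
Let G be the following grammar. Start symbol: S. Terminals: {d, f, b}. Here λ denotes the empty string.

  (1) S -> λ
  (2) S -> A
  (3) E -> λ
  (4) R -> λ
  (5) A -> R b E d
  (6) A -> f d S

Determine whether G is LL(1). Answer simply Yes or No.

FIRST(S) = {λ, b, f}
FIRST(E) = {λ}
FIRST(R) = {λ}
FIRST(A) = {b, f}
FOLLOW(S) = {$}
FOLLOW(E) = {d}
FOLLOW(R) = {b}
FOLLOW(A) = {$}
Each cell of M receives at most one production.

Yes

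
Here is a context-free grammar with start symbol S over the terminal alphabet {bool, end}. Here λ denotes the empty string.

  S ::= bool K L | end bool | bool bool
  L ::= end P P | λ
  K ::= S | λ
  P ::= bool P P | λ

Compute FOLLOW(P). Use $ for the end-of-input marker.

{$, bool, end}

FIRST(S) = {bool, end}
FIRST(L) = {λ, end}
FIRST(P) = {λ, bool}
FIRST(K) = {λ, bool, end}  (via S)
FOLLOW(S) includes $ since S is the start symbol.
FOLLOW(S): in K::=S, the suffix after S is empty, so FOLLOW(S) ⊇ FOLLOW(K) = {$, end}. Thus FOLLOW(S) = {$, end}.
FOLLOW(L): in S::=bool K L, the suffix after L is empty, so FOLLOW(L) ⊇ FOLLOW(S) = {$, end}. Thus FOLLOW(L) = {$, end}.
FOLLOW(K): in S::=bool K L, K is followed by L with FIRST {λ, end}; in S::=bool K L, the suffix after K is nullable, so FOLLOW(K) ⊇ FOLLOW(S) = {$, end}. Thus FOLLOW(K) = {$, end}.
FOLLOW(P): in L::=end P P (occurrence 1), P is followed by P with FIRST {λ, bool}; in L::=end P P (occurrence 1), the suffix after P is nullable, so FOLLOW(P) ⊇ FOLLOW(L) = {$, end}; in L::=end P P (occurrence 2), the suffix after P is empty, so FOLLOW(P) ⊇ FOLLOW(L) = {$, end}; in P::=bool P P (occurrence 1), P is followed by P with FIRST {λ, bool}; in P::=bool P P (occurrence 1), the suffix after P is nullable (adds nothing new); in P::=bool P P (occurrence 2), the suffix after P is empty (adds nothing new). Thus FOLLOW(P) = {$, bool, end}.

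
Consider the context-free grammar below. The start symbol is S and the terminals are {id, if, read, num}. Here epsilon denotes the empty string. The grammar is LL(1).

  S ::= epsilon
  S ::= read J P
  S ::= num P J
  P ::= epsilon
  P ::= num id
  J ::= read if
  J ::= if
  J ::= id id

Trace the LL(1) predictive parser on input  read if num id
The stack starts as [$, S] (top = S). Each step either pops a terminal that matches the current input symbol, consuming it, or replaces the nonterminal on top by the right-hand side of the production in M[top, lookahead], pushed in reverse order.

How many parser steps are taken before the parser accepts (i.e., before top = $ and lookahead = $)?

7

step 1: stack=$ S  input=read if num id $  — expand S ::= read J P
step 2: stack=$ P J read  input=read if num id $  — match read
step 3: stack=$ P J  input=if num id $  — expand J ::= if
step 4: stack=$ P if  input=if num id $  — match if
step 5: stack=$ P  input=num id $  — expand P ::= num id
step 6: stack=$ id num  input=num id $  — match num
step 7: stack=$ id  input=id $  — match id
Accept reached after 7 steps.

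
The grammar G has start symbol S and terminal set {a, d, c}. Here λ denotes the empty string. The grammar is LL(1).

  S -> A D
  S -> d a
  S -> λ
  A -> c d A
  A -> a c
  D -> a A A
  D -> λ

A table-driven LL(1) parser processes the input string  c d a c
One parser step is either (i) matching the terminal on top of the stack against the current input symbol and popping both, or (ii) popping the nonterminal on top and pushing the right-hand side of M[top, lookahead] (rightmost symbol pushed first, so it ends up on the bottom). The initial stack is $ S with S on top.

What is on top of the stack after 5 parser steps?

step 1: stack=$ S  input=c d a c $  — expand S -> A D
step 2: stack=$ D A  input=c d a c $  — expand A -> c d A
step 3: stack=$ D A d c  input=c d a c $  — match c
step 4: stack=$ D A d  input=d a c $  — match d
step 5: stack=$ D A  input=a c $  — expand A -> a c
Stack after step 5: $ D c a (top = a).

a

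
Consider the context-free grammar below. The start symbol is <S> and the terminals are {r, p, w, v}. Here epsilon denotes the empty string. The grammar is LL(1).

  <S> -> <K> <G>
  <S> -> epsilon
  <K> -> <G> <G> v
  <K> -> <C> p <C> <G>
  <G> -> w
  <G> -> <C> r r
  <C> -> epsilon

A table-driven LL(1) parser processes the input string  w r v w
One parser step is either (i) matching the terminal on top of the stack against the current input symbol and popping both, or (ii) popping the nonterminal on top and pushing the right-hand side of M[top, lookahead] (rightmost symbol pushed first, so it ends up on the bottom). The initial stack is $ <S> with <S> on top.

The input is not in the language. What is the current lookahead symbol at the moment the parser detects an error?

v

step 1: stack=$ <S>  input=w r v w $  — expand <S> -> <K> <G>
step 2: stack=$ <G> <K>  input=w r v w $  — expand <K> -> <G> <G> v
step 3: stack=$ <G> v <G> <G>  input=w r v w $  — expand <G> -> w
step 4: stack=$ <G> v <G> w  input=w r v w $  — match w
step 5: stack=$ <G> v <G>  input=r v w $  — expand <G> -> <C> r r
step 6: stack=$ <G> v r r <C>  input=r v w $  — expand <C> -> epsilon
step 7: stack=$ <G> v r r  input=r v w $  — match r
step 8: stack=$ <G> v r  input=v w $  — error: top is terminal r but lookahead is v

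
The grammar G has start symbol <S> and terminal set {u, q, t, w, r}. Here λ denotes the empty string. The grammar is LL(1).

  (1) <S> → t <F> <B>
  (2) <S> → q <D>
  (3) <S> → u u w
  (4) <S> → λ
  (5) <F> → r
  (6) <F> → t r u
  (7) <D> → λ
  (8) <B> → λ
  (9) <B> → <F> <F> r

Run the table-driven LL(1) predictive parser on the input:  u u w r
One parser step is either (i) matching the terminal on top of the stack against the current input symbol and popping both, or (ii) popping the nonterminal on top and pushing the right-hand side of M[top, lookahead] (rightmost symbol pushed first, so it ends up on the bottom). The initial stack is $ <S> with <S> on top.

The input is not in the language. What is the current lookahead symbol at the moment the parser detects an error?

r

step 1: stack=$ <S>  input=u u w r $  — expand <S> → u u w
step 2: stack=$ w u u  input=u u w r $  — match u
step 3: stack=$ w u  input=u w r $  — match u
step 4: stack=$ w  input=w r $  — match w
step 5: stack=$  input=r $  — error: stack empty but input remains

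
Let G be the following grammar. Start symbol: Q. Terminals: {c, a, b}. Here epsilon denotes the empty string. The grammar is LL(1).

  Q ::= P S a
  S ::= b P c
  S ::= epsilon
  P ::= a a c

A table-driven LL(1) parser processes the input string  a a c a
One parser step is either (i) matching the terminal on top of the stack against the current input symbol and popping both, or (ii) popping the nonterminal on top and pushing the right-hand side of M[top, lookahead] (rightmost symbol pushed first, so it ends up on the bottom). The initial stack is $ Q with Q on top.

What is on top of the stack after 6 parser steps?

a

     Stack        Input      Action
  1  $ Q          a a c a $  expand Q ::= P S a
  2  $ a S P      a a c a $  expand P ::= a a c
  3  $ a S c a a  a a c a $  match a
  4  $ a S c a    a c a $    match a
  5  $ a S c      c a $      match c
  6  $ a S        a $        expand S ::= epsilon
Stack after step 6: $ a (top = a).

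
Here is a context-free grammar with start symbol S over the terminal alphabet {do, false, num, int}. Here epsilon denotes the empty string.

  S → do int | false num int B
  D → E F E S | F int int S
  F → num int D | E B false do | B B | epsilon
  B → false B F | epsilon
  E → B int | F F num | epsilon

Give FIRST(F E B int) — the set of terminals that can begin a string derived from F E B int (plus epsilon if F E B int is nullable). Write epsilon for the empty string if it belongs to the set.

FIRST(S) = {do, false}
FIRST(B) = {epsilon, false}
FIRST(D) = {do, false, int, num}  (via E F E S, F int int S)
FIRST(F) = {epsilon, false, int, num}  (via E B false do, B B)
FIRST(E) = {epsilon, false, int, num}  (via B int, F F num)
FIRST(F E B int): take FIRST of each symbol in turn, carrying on past any symbol whose FIRST contains epsilon; result {false, int, num}.

{false, int, num}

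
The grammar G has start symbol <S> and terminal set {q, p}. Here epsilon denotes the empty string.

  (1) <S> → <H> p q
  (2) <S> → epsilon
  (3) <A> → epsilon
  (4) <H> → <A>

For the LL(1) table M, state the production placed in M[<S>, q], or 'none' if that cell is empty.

none

FIRST(<A>): from <A>→epsilon we get {epsilon}. So FIRST(<A>) = {epsilon}.
FIRST(<H>): from <H>→<A> we get {epsilon}. So FIRST(<H>) = {epsilon}.
FIRST(<S>): from <S>→<H> p q we get {p}; from <S>→epsilon we get {epsilon}. So FIRST(<S>) = {epsilon, p}.
FOLLOW(<S>) includes $ since <S> is the start symbol.
FOLLOW(<S>): <S> appears on no right-hand side. Thus FOLLOW(<S>) = {$}.
For <S> → <H> p q: FIRST(<H> p q) = {p}, so it goes in M[<S>, t] for t ∈ {p}.
For <S> → epsilon: FIRST(epsilon) = {epsilon}, so it goes in M[<S>, t] for t ∈ {}; since epsilon ∈ FIRST, also for every t ∈ FOLLOW(<S>) = {$}.
None of these place a production in M[<S>, q].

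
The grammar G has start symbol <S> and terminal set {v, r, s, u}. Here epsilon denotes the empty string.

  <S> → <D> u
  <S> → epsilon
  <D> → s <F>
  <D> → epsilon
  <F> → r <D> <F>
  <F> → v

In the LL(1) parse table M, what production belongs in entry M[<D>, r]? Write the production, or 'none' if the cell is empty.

FIRST(<D>) = {epsilon, s}
FIRST(<F>) = {r, v}
FIRST(<S>) = {epsilon, s, u}  (via <D> u)
FOLLOW(<S>) includes $ since <S> is the start symbol.
FOLLOW(<D>): in <S>→<D> u, <D> is followed by u with FIRST {u}; in <F>→r <D> <F>, <D> is followed by <F> with FIRST {r, v}. Thus FOLLOW(<D>) = {r, u, v}.
For <D> → s <F>: FIRST(s <F>) = {s}, so it goes in M[<D>, t] for t ∈ {s}.
For <D> → epsilon: FIRST(epsilon) = {epsilon}, so it goes in M[<D>, t] for t ∈ {}; since epsilon ∈ FIRST, also for every t ∈ FOLLOW(<D>) = {r, u, v}.

<D> → epsilon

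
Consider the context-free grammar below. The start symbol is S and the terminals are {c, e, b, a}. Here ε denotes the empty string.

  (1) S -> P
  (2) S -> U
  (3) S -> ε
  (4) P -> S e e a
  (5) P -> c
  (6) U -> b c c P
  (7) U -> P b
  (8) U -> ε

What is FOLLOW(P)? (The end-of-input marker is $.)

{$, b, e}

FIRST(S) = {ε, b, c, e}  (via P, U)
FIRST(P) = {b, c, e}  (via S e e a)
FIRST(U) = {ε, b, c, e}  (via P b)
FOLLOW(S) includes $ since S is the start symbol.
FOLLOW(S): in P->S e e a, S is followed by e e a with FIRST {e}. Thus FOLLOW(S) = {$, e}.
FOLLOW(U): in S->U, the suffix after U is empty, so FOLLOW(U) ⊇ FOLLOW(S) = {$, e}. Thus FOLLOW(U) = {$, e}.
FOLLOW(P): in S->P, the suffix after P is empty, so FOLLOW(P) ⊇ FOLLOW(S) = {$, e}; in U->b c c P, the suffix after P is empty, so FOLLOW(P) ⊇ FOLLOW(U) = {$, e}; in U->P b, P is followed by b with FIRST {b}. Thus FOLLOW(P) = {$, b, e}.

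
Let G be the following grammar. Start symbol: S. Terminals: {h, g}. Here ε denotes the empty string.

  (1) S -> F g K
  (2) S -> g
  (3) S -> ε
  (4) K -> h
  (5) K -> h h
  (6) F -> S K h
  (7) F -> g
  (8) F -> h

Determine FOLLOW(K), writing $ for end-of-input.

{$, h}

FIRST(K): from K->h we get {h}; from K->h h we get {h}. So FIRST(K) = {h}.
FIRST(S): from S->F g K we get {g, h}; from S->g we get {g}; from S->ε we get {ε}. So FIRST(S) = {ε, g, h}.
FIRST(F): from F->S K h we get {g, h}; from F->g we get {g}; from F->h we get {h}. So FIRST(F) = {g, h}.
FOLLOW(S) includes $ since S is the start symbol.
FOLLOW(S): in F->S K h, S is followed by K h with FIRST {h}. Thus FOLLOW(S) = {$, h}.
FOLLOW(K): in S->F g K, the suffix after K is empty, so FOLLOW(K) ⊇ FOLLOW(S) = {$, h}; in F->S K h, K is followed by h with FIRST {h}. Thus FOLLOW(K) = {$, h}.
FOLLOW(F): in S->F g K, F is followed by g K with FIRST {g}. Thus FOLLOW(F) = {g}.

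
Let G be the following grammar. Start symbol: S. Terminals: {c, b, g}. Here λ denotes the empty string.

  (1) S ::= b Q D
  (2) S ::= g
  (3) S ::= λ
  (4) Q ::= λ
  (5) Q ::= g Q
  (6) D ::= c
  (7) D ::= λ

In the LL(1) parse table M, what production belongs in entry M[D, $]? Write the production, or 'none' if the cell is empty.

D ::= λ

FIRST(S): from S::=b Q D we get {b}; from S::=g we get {g}; from S::=λ we get {λ}. So FIRST(S) = {λ, b, g}.
FIRST(Q): from Q::=λ we get {λ}; from Q::=g Q we get {g}. So FIRST(Q) = {λ, g}.
FIRST(D): from D::=c we get {c}; from D::=λ we get {λ}. So FIRST(D) = {λ, c}.
FOLLOW(S) includes $ since S is the start symbol.
FOLLOW(S): S appears on no right-hand side. Thus FOLLOW(S) = {$}.
FOLLOW(D): in S::=b Q D, the suffix after D is empty, so FOLLOW(D) ⊇ FOLLOW(S) = {$}. Thus FOLLOW(D) = {$}.
For D ::= c: FIRST(c) = {c}, so it goes in M[D, t] for t ∈ {c}.
For D ::= λ: FIRST(λ) = {λ}, so it goes in M[D, t] for t ∈ {}; since λ ∈ FIRST, also for every t ∈ FOLLOW(D) = {$}.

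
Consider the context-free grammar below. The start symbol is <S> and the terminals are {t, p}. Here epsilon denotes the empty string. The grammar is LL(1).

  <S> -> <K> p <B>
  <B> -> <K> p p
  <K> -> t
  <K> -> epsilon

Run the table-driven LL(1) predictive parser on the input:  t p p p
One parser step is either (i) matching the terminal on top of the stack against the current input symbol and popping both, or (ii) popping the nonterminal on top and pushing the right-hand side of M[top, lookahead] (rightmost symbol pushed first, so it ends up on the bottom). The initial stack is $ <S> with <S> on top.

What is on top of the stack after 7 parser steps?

p

     Stack        Input      Action
  1  $ <S>        t p p p $  expand <S> -> <K> p <B>
  2  $ <B> p <K>  t p p p $  expand <K> -> t
  3  $ <B> p t    t p p p $  match t
  4  $ <B> p      p p p $    match p
  5  $ <B>        p p $      expand <B> -> <K> p p
  6  $ p p <K>    p p $      expand <K> -> epsilon
  7  $ p p        p p $      match p
Stack after step 7: $ p (top = p).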